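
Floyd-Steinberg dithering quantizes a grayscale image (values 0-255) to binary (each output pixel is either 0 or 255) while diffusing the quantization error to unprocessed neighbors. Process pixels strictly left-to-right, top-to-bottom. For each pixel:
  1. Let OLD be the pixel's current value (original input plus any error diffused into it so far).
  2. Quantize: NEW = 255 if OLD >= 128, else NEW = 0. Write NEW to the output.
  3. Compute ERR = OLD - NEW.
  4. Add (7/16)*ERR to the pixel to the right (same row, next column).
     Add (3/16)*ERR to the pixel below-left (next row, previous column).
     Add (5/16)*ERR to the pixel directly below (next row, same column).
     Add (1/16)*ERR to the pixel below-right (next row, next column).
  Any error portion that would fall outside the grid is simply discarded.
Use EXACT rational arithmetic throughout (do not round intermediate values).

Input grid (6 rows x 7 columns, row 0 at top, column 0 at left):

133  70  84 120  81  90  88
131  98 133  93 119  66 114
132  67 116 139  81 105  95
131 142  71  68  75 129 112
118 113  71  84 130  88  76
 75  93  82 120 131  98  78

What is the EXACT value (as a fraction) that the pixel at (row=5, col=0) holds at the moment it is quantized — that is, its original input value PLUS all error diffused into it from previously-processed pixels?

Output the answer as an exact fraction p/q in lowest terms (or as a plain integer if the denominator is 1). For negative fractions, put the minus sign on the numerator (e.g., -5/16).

Answer: 11803389446363/274877906944

Derivation:
(0,0): OLD=133 → NEW=255, ERR=-122
(0,1): OLD=133/8 → NEW=0, ERR=133/8
(0,2): OLD=11683/128 → NEW=0, ERR=11683/128
(0,3): OLD=327541/2048 → NEW=255, ERR=-194699/2048
(0,4): OLD=1291315/32768 → NEW=0, ERR=1291315/32768
(0,5): OLD=56225125/524288 → NEW=0, ERR=56225125/524288
(0,6): OLD=1131773379/8388608 → NEW=255, ERR=-1007321661/8388608
(1,0): OLD=12287/128 → NEW=0, ERR=12287/128
(1,1): OLD=158393/1024 → NEW=255, ERR=-102727/1024
(1,2): OLD=3304557/32768 → NEW=0, ERR=3304557/32768
(1,3): OLD=15794889/131072 → NEW=0, ERR=15794889/131072
(1,4): OLD=1662638875/8388608 → NEW=255, ERR=-476456165/8388608
(1,5): OLD=3664899275/67108864 → NEW=0, ERR=3664899275/67108864
(1,6): OLD=114964812421/1073741824 → NEW=0, ERR=114964812421/1073741824
(2,0): OLD=2345987/16384 → NEW=255, ERR=-1831933/16384
(2,1): OLD=6103057/524288 → NEW=0, ERR=6103057/524288
(2,2): OLD=1417106931/8388608 → NEW=255, ERR=-721988109/8388608
(2,3): OLD=9036655003/67108864 → NEW=255, ERR=-8076105317/67108864
(2,4): OLD=15231892459/536870912 → NEW=0, ERR=15231892459/536870912
(2,5): OLD=2594232748889/17179869184 → NEW=255, ERR=-1786633893031/17179869184
(2,6): OLD=23742363116543/274877906944 → NEW=0, ERR=23742363116543/274877906944
(3,0): OLD=824107539/8388608 → NEW=0, ERR=824107539/8388608
(3,1): OLD=11106000343/67108864 → NEW=255, ERR=-6006759977/67108864
(3,2): OLD=-9069149675/536870912 → NEW=0, ERR=-9069149675/536870912
(3,3): OLD=49268932563/2147483648 → NEW=0, ERR=49268932563/2147483648
(3,4): OLD=18384621397523/274877906944 → NEW=0, ERR=18384621397523/274877906944
(3,5): OLD=316067728280617/2199023255552 → NEW=255, ERR=-244683201885143/2199023255552
(3,6): OLD=2948872647106935/35184372088832 → NEW=0, ERR=2948872647106935/35184372088832
(4,0): OLD=141645556861/1073741824 → NEW=255, ERR=-132158608259/1073741824
(4,1): OLD=586745028761/17179869184 → NEW=0, ERR=586745028761/17179869184
(4,2): OLD=21817206473751/274877906944 → NEW=0, ERR=21817206473751/274877906944
(4,3): OLD=302099464324141/2199023255552 → NEW=255, ERR=-258651465841619/2199023255552
(4,4): OLD=1407597373923415/17592186044416 → NEW=0, ERR=1407597373923415/17592186044416
(4,5): OLD=60871152465395575/562949953421312 → NEW=0, ERR=60871152465395575/562949953421312
(4,6): OLD=1283916122704042609/9007199254740992 → NEW=255, ERR=-1012919687254910351/9007199254740992
(5,0): OLD=11803389446363/274877906944 → NEW=0, ERR=11803389446363/274877906944
Target (5,0): original=75, with diffused error = 11803389446363/274877906944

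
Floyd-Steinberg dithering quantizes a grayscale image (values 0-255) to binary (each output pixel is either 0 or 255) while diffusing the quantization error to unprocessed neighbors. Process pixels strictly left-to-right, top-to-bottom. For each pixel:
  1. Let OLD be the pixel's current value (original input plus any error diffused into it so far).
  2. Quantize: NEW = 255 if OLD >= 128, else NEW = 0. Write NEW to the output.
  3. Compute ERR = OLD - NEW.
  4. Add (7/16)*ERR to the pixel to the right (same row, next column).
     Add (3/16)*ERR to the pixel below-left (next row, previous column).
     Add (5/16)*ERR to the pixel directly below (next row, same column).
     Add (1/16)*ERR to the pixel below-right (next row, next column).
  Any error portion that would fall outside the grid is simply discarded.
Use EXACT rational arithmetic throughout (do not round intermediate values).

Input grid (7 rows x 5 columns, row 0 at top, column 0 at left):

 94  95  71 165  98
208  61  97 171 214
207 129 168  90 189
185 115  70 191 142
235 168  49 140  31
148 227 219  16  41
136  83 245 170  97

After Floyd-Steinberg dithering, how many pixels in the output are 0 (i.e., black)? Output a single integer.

(0,0): OLD=94 → NEW=0, ERR=94
(0,1): OLD=1089/8 → NEW=255, ERR=-951/8
(0,2): OLD=2431/128 → NEW=0, ERR=2431/128
(0,3): OLD=354937/2048 → NEW=255, ERR=-167303/2048
(0,4): OLD=2040143/32768 → NEW=0, ERR=2040143/32768
(1,0): OLD=27531/128 → NEW=255, ERR=-5109/128
(1,1): OLD=16205/1024 → NEW=0, ERR=16205/1024
(1,2): OLD=2854481/32768 → NEW=0, ERR=2854481/32768
(1,3): OLD=25748285/131072 → NEW=255, ERR=-7675075/131072
(1,4): OLD=425160471/2097152 → NEW=255, ERR=-109613289/2097152
(2,0): OLD=3235743/16384 → NEW=255, ERR=-942177/16384
(2,1): OLD=64291013/524288 → NEW=0, ERR=64291013/524288
(2,2): OLD=2003877775/8388608 → NEW=255, ERR=-135217265/8388608
(2,3): OLD=8092438333/134217728 → NEW=0, ERR=8092438333/134217728
(2,4): OLD=419585948523/2147483648 → NEW=255, ERR=-128022381717/2147483648
(3,0): OLD=1594017199/8388608 → NEW=255, ERR=-545077841/8388608
(3,1): OLD=7937364227/67108864 → NEW=0, ERR=7937364227/67108864
(3,2): OLD=291365387665/2147483648 → NEW=255, ERR=-256242942575/2147483648
(3,3): OLD=624715216489/4294967296 → NEW=255, ERR=-470501443991/4294967296
(3,4): OLD=5443389798061/68719476736 → NEW=0, ERR=5443389798061/68719476736
(4,0): OLD=254338307681/1073741824 → NEW=255, ERR=-19465857439/1073741824
(4,1): OLD=5861623562977/34359738368 → NEW=255, ERR=-2900109720863/34359738368
(4,2): OLD=-21090272743089/549755813888 → NEW=0, ERR=-21090272743089/549755813888
(4,3): OLD=847743351607521/8796093022208 → NEW=0, ERR=847743351607521/8796093022208
(4,4): OLD=12817248113733287/140737488355328 → NEW=0, ERR=12817248113733287/140737488355328
(5,0): OLD=69548994102595/549755813888 → NEW=0, ERR=69548994102595/549755813888
(5,1): OLD=1089154979926153/4398046511104 → NEW=255, ERR=-32346880405367/4398046511104
(5,2): OLD=30482233770976209/140737488355328 → NEW=255, ERR=-5405825759632431/140737488355328
(5,3): OLD=24765029837276927/562949953421312 → NEW=0, ERR=24765029837276927/562949953421312
(5,4): OLD=853250915082866245/9007199254740992 → NEW=0, ERR=853250915082866245/9007199254740992
(6,0): OLD=12255068331050003/70368744177664 → NEW=255, ERR=-5688961434254317/70368744177664
(6,1): OLD=103665488802823453/2251799813685248 → NEW=0, ERR=103665488802823453/2251799813685248
(6,2): OLD=9400866385775117071/36028797018963968 → NEW=255, ERR=213523145939305231/36028797018963968
(6,3): OLD=116272919047614238821/576460752303423488 → NEW=255, ERR=-30724572789758750619/576460752303423488
(6,4): OLD=977994761426490770691/9223372036854775808 → NEW=0, ERR=977994761426490770691/9223372036854775808
Output grid:
  Row 0: .#.#.  (3 black, running=3)
  Row 1: #..##  (2 black, running=5)
  Row 2: #.#.#  (2 black, running=7)
  Row 3: #.##.  (2 black, running=9)
  Row 4: ##...  (3 black, running=12)
  Row 5: .##..  (3 black, running=15)
  Row 6: #.##.  (2 black, running=17)

Answer: 17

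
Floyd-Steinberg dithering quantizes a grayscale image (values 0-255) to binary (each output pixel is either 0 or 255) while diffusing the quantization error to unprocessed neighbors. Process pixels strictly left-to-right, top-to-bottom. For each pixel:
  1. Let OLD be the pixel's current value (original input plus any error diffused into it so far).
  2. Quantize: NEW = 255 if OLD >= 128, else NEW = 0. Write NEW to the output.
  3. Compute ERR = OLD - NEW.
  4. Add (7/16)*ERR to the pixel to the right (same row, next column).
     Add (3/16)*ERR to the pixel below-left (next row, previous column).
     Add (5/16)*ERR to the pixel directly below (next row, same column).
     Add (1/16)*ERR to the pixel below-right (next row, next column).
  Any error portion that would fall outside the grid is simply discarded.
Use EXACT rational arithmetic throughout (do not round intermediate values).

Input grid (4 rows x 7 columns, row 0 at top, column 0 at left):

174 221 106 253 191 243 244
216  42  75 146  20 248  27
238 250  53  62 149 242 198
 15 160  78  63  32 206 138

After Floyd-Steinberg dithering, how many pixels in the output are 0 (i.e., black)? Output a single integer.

(0,0): OLD=174 → NEW=255, ERR=-81
(0,1): OLD=2969/16 → NEW=255, ERR=-1111/16
(0,2): OLD=19359/256 → NEW=0, ERR=19359/256
(0,3): OLD=1171801/4096 → NEW=255, ERR=127321/4096
(0,4): OLD=13408623/65536 → NEW=255, ERR=-3303057/65536
(0,5): OLD=231682569/1048576 → NEW=255, ERR=-35704311/1048576
(0,6): OLD=3843710527/16777216 → NEW=255, ERR=-434479553/16777216
(1,0): OLD=45483/256 → NEW=255, ERR=-19797/256
(1,1): OLD=-9043/2048 → NEW=0, ERR=-9043/2048
(1,2): OLD=6434865/65536 → NEW=0, ERR=6434865/65536
(1,3): OLD=50842141/262144 → NEW=255, ERR=-16004579/262144
(1,4): OLD=-451347209/16777216 → NEW=0, ERR=-451347209/16777216
(1,5): OLD=29203598247/134217728 → NEW=255, ERR=-5021922393/134217728
(1,6): OLD=879267817/2147483648 → NEW=0, ERR=879267817/2147483648
(2,0): OLD=6979775/32768 → NEW=255, ERR=-1376065/32768
(2,1): OLD=255668773/1048576 → NEW=255, ERR=-11718107/1048576
(2,2): OLD=1125269935/16777216 → NEW=0, ERR=1125269935/16777216
(2,3): OLD=9845853175/134217728 → NEW=0, ERR=9845853175/134217728
(2,4): OLD=173791017895/1073741824 → NEW=255, ERR=-100013147225/1073741824
(2,5): OLD=6457984193165/34359738368 → NEW=255, ERR=-2303749090675/34359738368
(2,6): OLD=91510136807851/549755813888 → NEW=255, ERR=-48677595733589/549755813888
(3,0): OLD=-3666481/16777216 → NEW=0, ERR=-3666481/16777216
(3,1): OLD=22328911779/134217728 → NEW=255, ERR=-11896608861/134217728
(3,2): OLD=78637950873/1073741824 → NEW=0, ERR=78637950873/1073741824
(3,3): OLD=449652343967/4294967296 → NEW=0, ERR=449652343967/4294967296
(3,4): OLD=22379904891343/549755813888 → NEW=0, ERR=22379904891343/549755813888
(3,5): OLD=793557525490141/4398046511104 → NEW=255, ERR=-327944334841379/4398046511104
(3,6): OLD=5173292639678019/70368744177664 → NEW=0, ERR=5173292639678019/70368744177664
Output grid:
  Row 0: ##.####  (1 black, running=1)
  Row 1: #..#.#.  (4 black, running=5)
  Row 2: ##..###  (2 black, running=7)
  Row 3: .#...#.  (5 black, running=12)

Answer: 12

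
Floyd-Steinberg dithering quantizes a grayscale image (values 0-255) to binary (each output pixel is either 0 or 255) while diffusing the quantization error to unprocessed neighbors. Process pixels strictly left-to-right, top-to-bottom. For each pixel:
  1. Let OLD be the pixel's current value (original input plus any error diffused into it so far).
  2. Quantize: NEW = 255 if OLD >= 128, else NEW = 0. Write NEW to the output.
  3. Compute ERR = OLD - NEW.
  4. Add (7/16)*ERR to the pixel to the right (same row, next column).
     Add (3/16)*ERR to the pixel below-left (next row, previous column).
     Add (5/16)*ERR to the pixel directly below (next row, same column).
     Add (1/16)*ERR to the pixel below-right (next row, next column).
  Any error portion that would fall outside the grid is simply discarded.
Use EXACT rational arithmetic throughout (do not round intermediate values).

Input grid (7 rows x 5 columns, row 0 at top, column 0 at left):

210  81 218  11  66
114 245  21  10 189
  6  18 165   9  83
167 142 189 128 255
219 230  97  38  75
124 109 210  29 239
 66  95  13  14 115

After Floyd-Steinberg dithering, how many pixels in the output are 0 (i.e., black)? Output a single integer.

Answer: 20

Derivation:
(0,0): OLD=210 → NEW=255, ERR=-45
(0,1): OLD=981/16 → NEW=0, ERR=981/16
(0,2): OLD=62675/256 → NEW=255, ERR=-2605/256
(0,3): OLD=26821/4096 → NEW=0, ERR=26821/4096
(0,4): OLD=4513123/65536 → NEW=0, ERR=4513123/65536
(1,0): OLD=28527/256 → NEW=0, ERR=28527/256
(1,1): OLD=631177/2048 → NEW=255, ERR=108937/2048
(1,2): OLD=3024573/65536 → NEW=0, ERR=3024573/65536
(1,3): OLD=11668985/262144 → NEW=0, ERR=11668985/262144
(1,4): OLD=966385355/4194304 → NEW=255, ERR=-103162165/4194304
(2,0): OLD=1664499/32768 → NEW=0, ERR=1664499/32768
(2,1): OLD=75983905/1048576 → NEW=0, ERR=75983905/1048576
(2,2): OLD=3737897379/16777216 → NEW=255, ERR=-540292701/16777216
(2,3): OLD=1904290105/268435456 → NEW=0, ERR=1904290105/268435456
(2,4): OLD=348749464143/4294967296 → NEW=0, ERR=348749464143/4294967296
(3,0): OLD=3296066627/16777216 → NEW=255, ERR=-982123453/16777216
(3,1): OLD=18276514183/134217728 → NEW=255, ERR=-15949006457/134217728
(3,2): OLD=570404062461/4294967296 → NEW=255, ERR=-524812598019/4294967296
(3,3): OLD=772835188181/8589934592 → NEW=0, ERR=772835188181/8589934592
(3,4): OLD=44005211377417/137438953472 → NEW=255, ERR=8958278242057/137438953472
(4,0): OLD=383166961421/2147483648 → NEW=255, ERR=-164441368819/2147483648
(4,1): OLD=9125598054669/68719476736 → NEW=255, ERR=-8397868513011/68719476736
(4,2): OLD=16264693672035/1099511627776 → NEW=0, ERR=16264693672035/1099511627776
(4,3): OLD=1357617098544397/17592186044416 → NEW=0, ERR=1357617098544397/17592186044416
(4,4): OLD=37930007483421147/281474976710656 → NEW=255, ERR=-33846111577796133/281474976710656
(5,0): OLD=84835217294151/1099511627776 → NEW=0, ERR=84835217294151/1099511627776
(5,1): OLD=902082709520149/8796093022208 → NEW=0, ERR=902082709520149/8796093022208
(5,2): OLD=74963075492585021/281474976710656 → NEW=255, ERR=3186956431367741/281474976710656
(5,3): OLD=41036969735880723/1125899906842624 → NEW=0, ERR=41036969735880723/1125899906842624
(5,4): OLD=4002665294668277985/18014398509481984 → NEW=255, ERR=-591006325249627935/18014398509481984
(6,0): OLD=15388331051778135/140737488355328 → NEW=0, ERR=15388331051778135/140737488355328
(6,1): OLD=818890517769720729/4503599627370496 → NEW=255, ERR=-329527387209755751/4503599627370496
(6,2): OLD=-160676489360922845/72057594037927936 → NEW=0, ERR=-160676489360922845/72057594037927936
(6,3): OLD=21871780897885835585/1152921504606846976 → NEW=0, ERR=21871780897885835585/1152921504606846976
(6,4): OLD=2127377867691460206087/18446744073709551616 → NEW=0, ERR=2127377867691460206087/18446744073709551616
Output grid:
  Row 0: #.#..  (3 black, running=3)
  Row 1: .#..#  (3 black, running=6)
  Row 2: ..#..  (4 black, running=10)
  Row 3: ###.#  (1 black, running=11)
  Row 4: ##..#  (2 black, running=13)
  Row 5: ..#.#  (3 black, running=16)
  Row 6: .#...  (4 black, running=20)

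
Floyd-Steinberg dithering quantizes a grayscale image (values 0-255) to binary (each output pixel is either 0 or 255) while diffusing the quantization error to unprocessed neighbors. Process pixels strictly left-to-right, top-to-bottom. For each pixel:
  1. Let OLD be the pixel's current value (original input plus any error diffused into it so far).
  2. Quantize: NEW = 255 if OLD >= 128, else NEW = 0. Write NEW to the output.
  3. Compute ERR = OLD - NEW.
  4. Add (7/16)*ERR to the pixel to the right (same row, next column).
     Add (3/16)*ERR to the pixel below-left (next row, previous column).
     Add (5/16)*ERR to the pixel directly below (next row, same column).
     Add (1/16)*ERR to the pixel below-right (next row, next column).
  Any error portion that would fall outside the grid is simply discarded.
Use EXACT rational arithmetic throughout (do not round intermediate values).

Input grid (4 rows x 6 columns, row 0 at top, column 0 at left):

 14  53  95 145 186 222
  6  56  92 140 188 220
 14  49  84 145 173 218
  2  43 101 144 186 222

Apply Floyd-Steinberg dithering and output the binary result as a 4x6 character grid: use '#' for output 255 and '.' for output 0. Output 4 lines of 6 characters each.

(0,0): OLD=14 → NEW=0, ERR=14
(0,1): OLD=473/8 → NEW=0, ERR=473/8
(0,2): OLD=15471/128 → NEW=0, ERR=15471/128
(0,3): OLD=405257/2048 → NEW=255, ERR=-116983/2048
(0,4): OLD=5275967/32768 → NEW=255, ERR=-3079873/32768
(0,5): OLD=94832825/524288 → NEW=255, ERR=-38860615/524288
(1,0): OLD=2747/128 → NEW=0, ERR=2747/128
(1,1): OLD=109981/1024 → NEW=0, ERR=109981/1024
(1,2): OLD=5562209/32768 → NEW=255, ERR=-2793631/32768
(1,3): OLD=9801805/131072 → NEW=0, ERR=9801805/131072
(1,4): OLD=1458589511/8388608 → NEW=255, ERR=-680505529/8388608
(1,5): OLD=20867064769/134217728 → NEW=255, ERR=-13358455871/134217728
(2,0): OLD=669199/16384 → NEW=0, ERR=669199/16384
(2,1): OLD=44978197/524288 → NEW=0, ERR=44978197/524288
(2,2): OLD=969931903/8388608 → NEW=0, ERR=969931903/8388608
(2,3): OLD=13315492679/67108864 → NEW=255, ERR=-3797267641/67108864
(2,4): OLD=233874162517/2147483648 → NEW=0, ERR=233874162517/2147483648
(2,5): OLD=7884656216739/34359738368 → NEW=255, ERR=-877077067101/34359738368
(3,0): OLD=258783647/8388608 → NEW=0, ERR=258783647/8388608
(3,1): OLD=7216764595/67108864 → NEW=0, ERR=7216764595/67108864
(3,2): OLD=96063979401/536870912 → NEW=255, ERR=-40838103159/536870912
(3,3): OLD=4146697668699/34359738368 → NEW=0, ERR=4146697668699/34359738368
(3,4): OLD=72707982915963/274877906944 → NEW=255, ERR=2614116645243/274877906944
(3,5): OLD=989517952099925/4398046511104 → NEW=255, ERR=-131983908231595/4398046511104
Row 0: ...###
Row 1: ..#.##
Row 2: ...#.#
Row 3: ..#.##

Answer: ...###
..#.##
...#.#
..#.##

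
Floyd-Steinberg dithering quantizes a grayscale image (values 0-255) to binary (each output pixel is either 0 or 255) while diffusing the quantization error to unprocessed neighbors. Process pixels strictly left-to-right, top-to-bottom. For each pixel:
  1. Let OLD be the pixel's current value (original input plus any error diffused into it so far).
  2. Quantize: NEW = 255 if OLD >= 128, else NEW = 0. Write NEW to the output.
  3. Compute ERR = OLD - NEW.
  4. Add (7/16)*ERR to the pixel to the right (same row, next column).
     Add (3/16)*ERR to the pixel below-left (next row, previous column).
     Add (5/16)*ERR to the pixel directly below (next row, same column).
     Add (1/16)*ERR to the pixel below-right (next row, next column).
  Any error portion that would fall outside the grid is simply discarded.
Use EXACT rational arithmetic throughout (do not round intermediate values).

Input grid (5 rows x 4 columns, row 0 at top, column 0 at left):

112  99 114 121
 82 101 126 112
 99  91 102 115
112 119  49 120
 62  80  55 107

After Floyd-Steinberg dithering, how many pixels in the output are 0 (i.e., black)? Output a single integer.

(0,0): OLD=112 → NEW=0, ERR=112
(0,1): OLD=148 → NEW=255, ERR=-107
(0,2): OLD=1075/16 → NEW=0, ERR=1075/16
(0,3): OLD=38501/256 → NEW=255, ERR=-26779/256
(1,0): OLD=1551/16 → NEW=0, ERR=1551/16
(1,1): OLD=16585/128 → NEW=255, ERR=-16055/128
(1,2): OLD=269597/4096 → NEW=0, ERR=269597/4096
(1,3): OLD=7360091/65536 → NEW=0, ERR=7360091/65536
(2,0): OLD=216627/2048 → NEW=0, ERR=216627/2048
(2,1): OLD=7633601/65536 → NEW=0, ERR=7633601/65536
(2,2): OLD=24477229/131072 → NEW=255, ERR=-8946131/131072
(2,3): OLD=260777577/2097152 → NEW=0, ERR=260777577/2097152
(3,0): OLD=175001635/1048576 → NEW=255, ERR=-92385245/1048576
(3,1): OLD=1856685949/16777216 → NEW=0, ERR=1856685949/16777216
(3,2): OLD=28637478851/268435456 → NEW=0, ERR=28637478851/268435456
(3,3): OLD=864434400469/4294967296 → NEW=255, ERR=-230782260011/4294967296
(4,0): OLD=14822236519/268435456 → NEW=0, ERR=14822236519/268435456
(4,1): OLD=329074864533/2147483648 → NEW=255, ERR=-218533465707/2147483648
(4,2): OLD=2794065831573/68719476736 → NEW=0, ERR=2794065831573/68719476736
(4,3): OLD=126074818778019/1099511627776 → NEW=0, ERR=126074818778019/1099511627776
Output grid:
  Row 0: .#.#  (2 black, running=2)
  Row 1: .#..  (3 black, running=5)
  Row 2: ..#.  (3 black, running=8)
  Row 3: #..#  (2 black, running=10)
  Row 4: .#..  (3 black, running=13)

Answer: 13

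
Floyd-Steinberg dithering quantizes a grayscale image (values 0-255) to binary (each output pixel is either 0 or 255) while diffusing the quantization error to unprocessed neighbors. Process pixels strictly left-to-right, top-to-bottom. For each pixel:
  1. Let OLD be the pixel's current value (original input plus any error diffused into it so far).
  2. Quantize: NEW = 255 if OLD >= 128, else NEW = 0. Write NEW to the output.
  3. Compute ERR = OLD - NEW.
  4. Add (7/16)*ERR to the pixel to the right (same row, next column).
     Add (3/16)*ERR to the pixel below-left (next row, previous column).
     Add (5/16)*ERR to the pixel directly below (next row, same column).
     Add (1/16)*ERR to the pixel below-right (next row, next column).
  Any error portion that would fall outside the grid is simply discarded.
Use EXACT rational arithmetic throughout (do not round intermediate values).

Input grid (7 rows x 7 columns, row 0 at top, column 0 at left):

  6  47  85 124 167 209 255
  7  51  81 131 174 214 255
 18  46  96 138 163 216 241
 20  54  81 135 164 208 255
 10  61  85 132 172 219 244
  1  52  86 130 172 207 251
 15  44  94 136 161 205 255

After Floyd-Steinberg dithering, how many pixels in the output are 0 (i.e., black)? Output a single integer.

(0,0): OLD=6 → NEW=0, ERR=6
(0,1): OLD=397/8 → NEW=0, ERR=397/8
(0,2): OLD=13659/128 → NEW=0, ERR=13659/128
(0,3): OLD=349565/2048 → NEW=255, ERR=-172675/2048
(0,4): OLD=4263531/32768 → NEW=255, ERR=-4092309/32768
(0,5): OLD=80930029/524288 → NEW=255, ERR=-52763411/524288
(0,6): OLD=1769751163/8388608 → NEW=255, ERR=-369343877/8388608
(1,0): OLD=2327/128 → NEW=0, ERR=2327/128
(1,1): OLD=97121/1024 → NEW=0, ERR=97121/1024
(1,2): OLD=4690229/32768 → NEW=255, ERR=-3665611/32768
(1,3): OLD=5107057/131072 → NEW=0, ERR=5107057/131072
(1,4): OLD=1072735635/8388608 → NEW=0, ERR=1072735635/8388608
(1,5): OLD=14927503811/67108864 → NEW=255, ERR=-2185256509/67108864
(1,6): OLD=236979897869/1073741824 → NEW=255, ERR=-36824267251/1073741824
(2,0): OLD=679355/16384 → NEW=0, ERR=679355/16384
(2,1): OLD=38766457/524288 → NEW=0, ERR=38766457/524288
(2,2): OLD=894433323/8388608 → NEW=0, ERR=894433323/8388608
(2,3): OLD=14348574227/67108864 → NEW=255, ERR=-2764186093/67108864
(2,4): OLD=97319541859/536870912 → NEW=255, ERR=-39582540701/536870912
(2,5): OLD=3008713012737/17179869184 → NEW=255, ERR=-1372153629183/17179869184
(2,6): OLD=53135133122839/274877906944 → NEW=255, ERR=-16958733147881/274877906944
(3,0): OLD=392768331/8388608 → NEW=0, ERR=392768331/8388608
(3,1): OLD=8064790959/67108864 → NEW=0, ERR=8064790959/67108864
(3,2): OLD=87936752797/536870912 → NEW=255, ERR=-48965329763/536870912
(3,3): OLD=161203132107/2147483648 → NEW=0, ERR=161203132107/2147483648
(3,4): OLD=42950053097291/274877906944 → NEW=255, ERR=-27143813173429/274877906944
(3,5): OLD=271936115739217/2199023255552 → NEW=0, ERR=271936115739217/2199023255552
(3,6): OLD=10021582702376015/35184372088832 → NEW=255, ERR=1049567819723855/35184372088832
(4,0): OLD=50642524357/1073741824 → NEW=0, ERR=50642524357/1073741824
(4,1): OLD=1804135335233/17179869184 → NEW=0, ERR=1804135335233/17179869184
(4,2): OLD=34092578330863/274877906944 → NEW=0, ERR=34092578330863/274877906944
(4,3): OLD=407929251985653/2199023255552 → NEW=255, ERR=-152821678180107/2199023255552
(4,4): OLD=2438544039788207/17592186044416 → NEW=255, ERR=-2047463401537873/17592186044416
(4,5): OLD=116050736809847119/562949953421312 → NEW=255, ERR=-27501501312587441/562949953421312
(4,6): OLD=2158827180175837913/9007199254740992 → NEW=255, ERR=-138008629783115047/9007199254740992
(5,0): OLD=9738685861203/274877906944 → NEW=0, ERR=9738685861203/274877906944
(5,1): OLD=278221133826225/2199023255552 → NEW=0, ERR=278221133826225/2199023255552
(5,2): OLD=3054785679013575/17592186044416 → NEW=255, ERR=-1431221762312505/17592186044416
(5,3): OLD=8249931158777539/140737488355328 → NEW=0, ERR=8249931158777539/140737488355328
(5,4): OLD=1331015346463292321/9007199254740992 → NEW=255, ERR=-965820463495660639/9007199254740992
(5,5): OLD=9704326715644404817/72057594037927936 → NEW=255, ERR=-8670359764027218863/72057594037927936
(5,6): OLD=219650241948792264607/1152921504606846976 → NEW=255, ERR=-74344741725953714273/1152921504606846976
(6,0): OLD=1751976417259275/35184372088832 → NEW=0, ERR=1751976417259275/35184372088832
(6,1): OLD=51950544793809607/562949953421312 → NEW=0, ERR=51950544793809607/562949953421312
(6,2): OLD=1151558845697163765/9007199254740992 → NEW=0, ERR=1151558845697163765/9007199254740992
(6,3): OLD=13335154268107186475/72057594037927936 → NEW=255, ERR=-5039532211564437205/72057594037927936
(6,4): OLD=11240462960267165065/144115188075855872 → NEW=0, ERR=11240462960267165065/144115188075855872
(6,5): OLD=3370760435257936111269/18446744073709551616 → NEW=255, ERR=-1333159303537999550811/18446744073709551616
(6,6): OLD=57763409258301708566835/295147905179352825856 → NEW=255, ERR=-17499306562433262026445/295147905179352825856
Output grid:
  Row 0: ...####  (3 black, running=3)
  Row 1: ..#..##  (4 black, running=7)
  Row 2: ...####  (3 black, running=10)
  Row 3: ..#.#.#  (4 black, running=14)
  Row 4: ...####  (3 black, running=17)
  Row 5: ..#.###  (3 black, running=20)
  Row 6: ...#.##  (4 black, running=24)

Answer: 24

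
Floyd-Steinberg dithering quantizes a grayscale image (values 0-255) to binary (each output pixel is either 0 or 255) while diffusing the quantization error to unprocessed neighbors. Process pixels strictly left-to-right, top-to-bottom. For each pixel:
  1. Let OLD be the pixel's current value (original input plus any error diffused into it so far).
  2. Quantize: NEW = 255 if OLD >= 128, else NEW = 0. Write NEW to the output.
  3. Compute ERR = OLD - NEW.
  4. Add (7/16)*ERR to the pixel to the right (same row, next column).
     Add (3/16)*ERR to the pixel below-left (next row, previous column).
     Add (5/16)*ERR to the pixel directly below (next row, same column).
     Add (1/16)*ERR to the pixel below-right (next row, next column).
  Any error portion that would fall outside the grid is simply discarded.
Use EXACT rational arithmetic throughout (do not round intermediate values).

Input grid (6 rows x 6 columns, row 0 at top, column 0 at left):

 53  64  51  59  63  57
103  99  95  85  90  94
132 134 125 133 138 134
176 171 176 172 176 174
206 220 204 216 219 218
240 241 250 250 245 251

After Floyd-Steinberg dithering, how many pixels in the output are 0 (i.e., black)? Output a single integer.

Answer: 14

Derivation:
(0,0): OLD=53 → NEW=0, ERR=53
(0,1): OLD=1395/16 → NEW=0, ERR=1395/16
(0,2): OLD=22821/256 → NEW=0, ERR=22821/256
(0,3): OLD=401411/4096 → NEW=0, ERR=401411/4096
(0,4): OLD=6938645/65536 → NEW=0, ERR=6938645/65536
(0,5): OLD=108339347/1048576 → NEW=0, ERR=108339347/1048576
(1,0): OLD=34793/256 → NEW=255, ERR=-30487/256
(1,1): OLD=192863/2048 → NEW=0, ERR=192863/2048
(1,2): OLD=12313035/65536 → NEW=255, ERR=-4398645/65536
(1,3): OLD=29277359/262144 → NEW=0, ERR=29277359/262144
(1,4): OLD=3312586349/16777216 → NEW=255, ERR=-965603731/16777216
(1,5): OLD=28917147627/268435456 → NEW=0, ERR=28917147627/268435456
(2,0): OLD=3684485/32768 → NEW=0, ERR=3684485/32768
(2,1): OLD=201949447/1048576 → NEW=255, ERR=-65437433/1048576
(2,2): OLD=1737272533/16777216 → NEW=0, ERR=1737272533/16777216
(2,3): OLD=26604356973/134217728 → NEW=255, ERR=-7621163667/134217728
(2,4): OLD=525492355527/4294967296 → NEW=0, ERR=525492355527/4294967296
(2,5): OLD=14953033626337/68719476736 → NEW=255, ERR=-2570432941343/68719476736
(3,0): OLD=3345995317/16777216 → NEW=255, ERR=-932194763/16777216
(3,1): OLD=20620189457/134217728 → NEW=255, ERR=-13605331183/134217728
(3,2): OLD=160485611331/1073741824 → NEW=255, ERR=-113318553789/1073741824
(3,3): OLD=9448663140809/68719476736 → NEW=255, ERR=-8074803426871/68719476736
(3,4): OLD=83708238160553/549755813888 → NEW=255, ERR=-56479494380887/549755813888
(3,5): OLD=1099609429051719/8796093022208 → NEW=0, ERR=1099609429051719/8796093022208
(4,0): OLD=364277847419/2147483648 → NEW=255, ERR=-183330482821/2147483648
(4,1): OLD=4388170314175/34359738368 → NEW=0, ERR=4388170314175/34359738368
(4,2): OLD=218282479405965/1099511627776 → NEW=255, ERR=-62092985676915/1099511627776
(4,3): OLD=2264361846340513/17592186044416 → NEW=255, ERR=-2221645594985567/17592186044416
(4,4): OLD=41585288530824113/281474976710656 → NEW=255, ERR=-30190830530393167/281474976710656
(4,5): OLD=917468912579276855/4503599627370496 → NEW=255, ERR=-230948992400199625/4503599627370496
(5,0): OLD=130439467649965/549755813888 → NEW=255, ERR=-9748264891475/549755813888
(5,1): OLD=4525204214256509/17592186044416 → NEW=255, ERR=39196772930429/17592186044416
(5,2): OLD=30628744574962351/140737488355328 → NEW=255, ERR=-5259314955646289/140737488355328
(5,3): OLD=768069553940260853/4503599627370496 → NEW=255, ERR=-380348351039215627/4503599627370496
(5,4): OLD=1414352173758684693/9007199254740992 → NEW=255, ERR=-882483636200268267/9007199254740992
(5,5): OLD=26719930252663368409/144115188075855872 → NEW=255, ERR=-10029442706679878951/144115188075855872
Output grid:
  Row 0: ......  (6 black, running=6)
  Row 1: #.#.#.  (3 black, running=9)
  Row 2: .#.#.#  (3 black, running=12)
  Row 3: #####.  (1 black, running=13)
  Row 4: #.####  (1 black, running=14)
  Row 5: ######  (0 black, running=14)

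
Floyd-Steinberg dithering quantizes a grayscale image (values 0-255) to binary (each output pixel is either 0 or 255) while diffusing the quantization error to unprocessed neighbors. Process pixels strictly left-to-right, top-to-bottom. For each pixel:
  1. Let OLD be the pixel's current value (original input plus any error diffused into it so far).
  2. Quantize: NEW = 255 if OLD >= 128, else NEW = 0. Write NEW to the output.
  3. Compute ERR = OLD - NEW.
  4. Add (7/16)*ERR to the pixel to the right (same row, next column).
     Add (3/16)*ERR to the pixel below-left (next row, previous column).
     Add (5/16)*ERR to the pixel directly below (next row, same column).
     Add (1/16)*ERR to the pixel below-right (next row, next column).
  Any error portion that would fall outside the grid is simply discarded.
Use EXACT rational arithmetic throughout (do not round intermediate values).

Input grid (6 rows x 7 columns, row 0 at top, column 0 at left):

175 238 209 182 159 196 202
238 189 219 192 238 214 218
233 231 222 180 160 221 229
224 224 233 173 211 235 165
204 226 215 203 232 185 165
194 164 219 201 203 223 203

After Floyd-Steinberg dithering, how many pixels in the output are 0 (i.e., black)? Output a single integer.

(0,0): OLD=175 → NEW=255, ERR=-80
(0,1): OLD=203 → NEW=255, ERR=-52
(0,2): OLD=745/4 → NEW=255, ERR=-275/4
(0,3): OLD=9723/64 → NEW=255, ERR=-6597/64
(0,4): OLD=116637/1024 → NEW=0, ERR=116637/1024
(0,5): OLD=4027723/16384 → NEW=255, ERR=-150197/16384
(0,6): OLD=51901709/262144 → NEW=255, ERR=-14945011/262144
(1,0): OLD=813/4 → NEW=255, ERR=-207/4
(1,1): OLD=4231/32 → NEW=255, ERR=-3929/32
(1,2): OLD=124131/1024 → NEW=0, ERR=124131/1024
(1,3): OLD=941599/4096 → NEW=255, ERR=-102881/4096
(1,4): OLD=66701141/262144 → NEW=255, ERR=-145579/262144
(1,5): OLD=434785141/2097152 → NEW=255, ERR=-99988619/2097152
(1,6): OLD=5997920187/33554432 → NEW=255, ERR=-2558459973/33554432
(2,0): OLD=99229/512 → NEW=255, ERR=-31331/512
(2,1): OLD=3036831/16384 → NEW=255, ERR=-1141089/16384
(2,2): OLD=56892605/262144 → NEW=255, ERR=-9954115/262144
(2,3): OLD=341857397/2097152 → NEW=255, ERR=-192916363/2097152
(2,4): OLD=1829915245/16777216 → NEW=0, ERR=1829915245/16777216
(2,5): OLD=128574181431/536870912 → NEW=255, ERR=-8327901129/536870912
(2,6): OLD=1678525829361/8589934592 → NEW=255, ERR=-511907491599/8589934592
(3,0): OLD=50284029/262144 → NEW=255, ERR=-16562691/262144
(3,1): OLD=343197161/2097152 → NEW=255, ERR=-191576599/2097152
(3,2): OLD=2677086691/16777216 → NEW=255, ERR=-1601103389/16777216
(3,3): OLD=8091909505/67108864 → NEW=0, ERR=8091909505/67108864
(3,4): OLD=2484039278077/8589934592 → NEW=255, ERR=293605957117/8589934592
(3,5): OLD=16544178903031/68719476736 → NEW=255, ERR=-979287664649/68719476736
(3,6): OLD=153022133922025/1099511627776 → NEW=255, ERR=-127353331160855/1099511627776
(4,0): OLD=5607866691/33554432 → NEW=255, ERR=-2948513469/33554432
(4,1): OLD=73640459127/536870912 → NEW=255, ERR=-63261623433/536870912
(4,2): OLD=1292990249785/8589934592 → NEW=255, ERR=-897443071175/8589934592
(4,3): OLD=13428940537987/68719476736 → NEW=255, ERR=-4094526029693/68719476736
(4,4): OLD=121758753030017/549755813888 → NEW=255, ERR=-18428979511423/549755813888
(4,5): OLD=2573727260913529/17592186044416 → NEW=255, ERR=-1912280180412551/17592186044416
(4,6): OLD=22618445759351839/281474976710656 → NEW=0, ERR=22618445759351839/281474976710656
(5,0): OLD=1240781363029/8589934592 → NEW=255, ERR=-949651957931/8589934592
(5,1): OLD=3692173063831/68719476736 → NEW=0, ERR=3692173063831/68719476736
(5,2): OLD=105179734597129/549755813888 → NEW=255, ERR=-35007997944311/549755813888
(5,3): OLD=623227187788221/4398046511104 → NEW=255, ERR=-498274672543299/4398046511104
(5,4): OLD=33454053514384055/281474976710656 → NEW=0, ERR=33454053514384055/281474976710656
(5,5): OLD=571959188419755927/2251799813685248 → NEW=255, ERR=-2249764069982313/2251799813685248
(5,6): OLD=7958063413641076345/36028797018963968 → NEW=255, ERR=-1229279826194735495/36028797018963968
Output grid:
  Row 0: ####.##  (1 black, running=1)
  Row 1: ##.####  (1 black, running=2)
  Row 2: ####.##  (1 black, running=3)
  Row 3: ###.###  (1 black, running=4)
  Row 4: ######.  (1 black, running=5)
  Row 5: #.##.##  (2 black, running=7)

Answer: 7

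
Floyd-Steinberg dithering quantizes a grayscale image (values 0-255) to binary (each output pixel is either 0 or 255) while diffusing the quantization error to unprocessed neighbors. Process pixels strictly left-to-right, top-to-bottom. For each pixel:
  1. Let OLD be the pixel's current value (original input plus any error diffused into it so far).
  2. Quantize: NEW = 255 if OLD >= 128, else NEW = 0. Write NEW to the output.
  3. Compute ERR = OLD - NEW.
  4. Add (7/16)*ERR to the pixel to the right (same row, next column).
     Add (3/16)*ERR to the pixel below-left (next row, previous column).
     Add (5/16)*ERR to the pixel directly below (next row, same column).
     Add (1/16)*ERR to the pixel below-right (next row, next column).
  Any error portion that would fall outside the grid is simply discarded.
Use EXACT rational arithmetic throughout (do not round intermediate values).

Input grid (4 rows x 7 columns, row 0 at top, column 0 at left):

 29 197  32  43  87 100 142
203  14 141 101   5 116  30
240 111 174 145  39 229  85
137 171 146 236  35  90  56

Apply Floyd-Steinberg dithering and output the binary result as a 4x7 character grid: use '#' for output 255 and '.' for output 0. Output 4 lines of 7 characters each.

Answer: .#...#.
#.#..#.
#.##.#.
#.##...

Derivation:
(0,0): OLD=29 → NEW=0, ERR=29
(0,1): OLD=3355/16 → NEW=255, ERR=-725/16
(0,2): OLD=3117/256 → NEW=0, ERR=3117/256
(0,3): OLD=197947/4096 → NEW=0, ERR=197947/4096
(0,4): OLD=7087261/65536 → NEW=0, ERR=7087261/65536
(0,5): OLD=154468427/1048576 → NEW=255, ERR=-112918453/1048576
(0,6): OLD=1591935501/16777216 → NEW=0, ERR=1591935501/16777216
(1,0): OLD=52113/256 → NEW=255, ERR=-13167/256
(1,1): OLD=-38025/2048 → NEW=0, ERR=-38025/2048
(1,2): OLD=9365827/65536 → NEW=255, ERR=-7345853/65536
(1,3): OLD=23095175/262144 → NEW=0, ERR=23095175/262144
(1,4): OLD=1009450933/16777216 → NEW=0, ERR=1009450933/16777216
(1,5): OLD=17880669253/134217728 → NEW=255, ERR=-16344851387/134217728
(1,6): OLD=-765592213/2147483648 → NEW=0, ERR=-765592213/2147483648
(2,0): OLD=7223565/32768 → NEW=255, ERR=-1132275/32768
(2,1): OLD=69047775/1048576 → NEW=0, ERR=69047775/1048576
(2,2): OLD=3072575069/16777216 → NEW=255, ERR=-1205615011/16777216
(2,3): OLD=19511053237/134217728 → NEW=255, ERR=-14714467403/134217728
(2,4): OLD=-8040598395/1073741824 → NEW=0, ERR=-8040598395/1073741824
(2,5): OLD=6575136540567/34359738368 → NEW=255, ERR=-2186596743273/34359738368
(2,6): OLD=27177537645457/549755813888 → NEW=0, ERR=27177537645457/549755813888
(3,0): OLD=2324457917/16777216 → NEW=255, ERR=-1953732163/16777216
(3,1): OLD=16776795001/134217728 → NEW=0, ERR=16776795001/134217728
(3,2): OLD=173720145083/1073741824 → NEW=255, ERR=-100084020037/1073741824
(3,3): OLD=666000283789/4294967296 → NEW=255, ERR=-429216376691/4294967296
(3,4): OLD=-16407853236803/549755813888 → NEW=0, ERR=-16407853236803/549755813888
(3,5): OLD=289640743218695/4398046511104 → NEW=0, ERR=289640743218695/4398046511104
(3,6): OLD=6775351999159385/70368744177664 → NEW=0, ERR=6775351999159385/70368744177664
Row 0: .#...#.
Row 1: #.#..#.
Row 2: #.##.#.
Row 3: #.##...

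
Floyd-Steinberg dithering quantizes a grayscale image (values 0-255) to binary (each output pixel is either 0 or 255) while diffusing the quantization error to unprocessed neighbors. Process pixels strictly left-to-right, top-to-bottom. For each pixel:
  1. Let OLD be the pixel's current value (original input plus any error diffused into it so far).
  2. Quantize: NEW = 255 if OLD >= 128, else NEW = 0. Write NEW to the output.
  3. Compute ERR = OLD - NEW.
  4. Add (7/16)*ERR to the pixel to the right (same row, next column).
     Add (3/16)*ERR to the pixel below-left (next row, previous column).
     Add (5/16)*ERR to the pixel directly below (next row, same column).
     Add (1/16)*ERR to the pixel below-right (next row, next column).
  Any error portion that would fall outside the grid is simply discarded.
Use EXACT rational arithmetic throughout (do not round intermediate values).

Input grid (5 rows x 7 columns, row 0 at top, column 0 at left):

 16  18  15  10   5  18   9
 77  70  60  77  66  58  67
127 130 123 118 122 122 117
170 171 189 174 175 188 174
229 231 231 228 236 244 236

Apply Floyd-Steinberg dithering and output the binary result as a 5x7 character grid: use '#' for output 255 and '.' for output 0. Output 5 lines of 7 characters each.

Answer: .......
...#...
##.#.##
#.###.#
#######

Derivation:
(0,0): OLD=16 → NEW=0, ERR=16
(0,1): OLD=25 → NEW=0, ERR=25
(0,2): OLD=415/16 → NEW=0, ERR=415/16
(0,3): OLD=5465/256 → NEW=0, ERR=5465/256
(0,4): OLD=58735/4096 → NEW=0, ERR=58735/4096
(0,5): OLD=1590793/65536 → NEW=0, ERR=1590793/65536
(0,6): OLD=20572735/1048576 → NEW=0, ERR=20572735/1048576
(1,0): OLD=1387/16 → NEW=0, ERR=1387/16
(1,1): OLD=15565/128 → NEW=0, ERR=15565/128
(1,2): OLD=519665/4096 → NEW=0, ERR=519665/4096
(1,3): OLD=2350893/16384 → NEW=255, ERR=-1827027/16384
(1,4): OLD=28919479/1048576 → NEW=0, ERR=28919479/1048576
(1,5): OLD=689766343/8388608 → NEW=0, ERR=689766343/8388608
(1,6): OLD=14847483081/134217728 → NEW=0, ERR=14847483081/134217728
(2,0): OLD=362271/2048 → NEW=255, ERR=-159969/2048
(2,1): OLD=10684581/65536 → NEW=255, ERR=-6027099/65536
(2,2): OLD=114403311/1048576 → NEW=0, ERR=114403311/1048576
(2,3): OLD=1207839351/8388608 → NEW=255, ERR=-931255689/8388608
(2,4): OLD=6073206679/67108864 → NEW=0, ERR=6073206679/67108864
(2,5): OLD=450443348557/2147483648 → NEW=255, ERR=-97164981683/2147483648
(2,6): OLD=4704313347563/34359738368 → NEW=255, ERR=-4057419936277/34359738368
(3,0): OLD=134581583/1048576 → NEW=255, ERR=-132805297/1048576
(3,1): OLD=859202371/8388608 → NEW=0, ERR=859202371/8388608
(3,2): OLD=16196231945/67108864 → NEW=255, ERR=-916528375/67108864
(3,3): OLD=42176645783/268435456 → NEW=255, ERR=-26274395497/268435456
(3,4): OLD=4983404733775/34359738368 → NEW=255, ERR=-3778328550065/34359738368
(3,5): OLD=30034908318333/274877906944 → NEW=0, ERR=30034908318333/274877906944
(3,6): OLD=800770536053923/4398046511104 → NEW=255, ERR=-320731324277597/4398046511104
(4,0): OLD=28001254945/134217728 → NEW=255, ERR=-6224265695/134217728
(4,1): OLD=498736804237/2147483648 → NEW=255, ERR=-48871526003/2147483648
(4,2): OLD=7037724656035/34359738368 → NEW=255, ERR=-1724008627805/34359738368
(4,3): OLD=42328201937777/274877906944 → NEW=255, ERR=-27765664332943/274877906944
(4,4): OLD=377822964126707/2199023255552 → NEW=255, ERR=-182927966039053/2199023255552
(4,5): OLD=15565954693028803/70368744177664 → NEW=255, ERR=-2378075072275517/70368744177664
(4,6): OLD=231096283096216133/1125899906842624 → NEW=255, ERR=-56008193148652987/1125899906842624
Row 0: .......
Row 1: ...#...
Row 2: ##.#.##
Row 3: #.###.#
Row 4: #######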